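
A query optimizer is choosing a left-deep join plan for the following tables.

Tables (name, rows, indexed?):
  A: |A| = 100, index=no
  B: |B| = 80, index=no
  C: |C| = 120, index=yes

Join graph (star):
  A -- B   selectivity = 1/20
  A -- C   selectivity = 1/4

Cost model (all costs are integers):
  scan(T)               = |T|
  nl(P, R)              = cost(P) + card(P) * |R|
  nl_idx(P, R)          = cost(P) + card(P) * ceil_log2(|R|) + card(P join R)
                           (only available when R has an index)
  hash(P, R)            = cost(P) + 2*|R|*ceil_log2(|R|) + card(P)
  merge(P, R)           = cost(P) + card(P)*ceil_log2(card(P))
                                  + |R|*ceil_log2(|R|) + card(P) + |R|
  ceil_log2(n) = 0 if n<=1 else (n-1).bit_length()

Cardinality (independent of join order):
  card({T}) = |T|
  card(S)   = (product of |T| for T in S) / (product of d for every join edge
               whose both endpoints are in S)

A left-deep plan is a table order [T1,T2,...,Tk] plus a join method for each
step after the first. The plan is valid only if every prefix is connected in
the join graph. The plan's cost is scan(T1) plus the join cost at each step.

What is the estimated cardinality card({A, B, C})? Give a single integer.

12000

Tables in S: A(100), B(80), C(120)
Edges inside S: A-B(d=20), A-C(d=4)
numerator = 100 * 80 * 120 = 960000
denominator = 20 * 4 = 80
card(S) = 960000 / 80 = 12000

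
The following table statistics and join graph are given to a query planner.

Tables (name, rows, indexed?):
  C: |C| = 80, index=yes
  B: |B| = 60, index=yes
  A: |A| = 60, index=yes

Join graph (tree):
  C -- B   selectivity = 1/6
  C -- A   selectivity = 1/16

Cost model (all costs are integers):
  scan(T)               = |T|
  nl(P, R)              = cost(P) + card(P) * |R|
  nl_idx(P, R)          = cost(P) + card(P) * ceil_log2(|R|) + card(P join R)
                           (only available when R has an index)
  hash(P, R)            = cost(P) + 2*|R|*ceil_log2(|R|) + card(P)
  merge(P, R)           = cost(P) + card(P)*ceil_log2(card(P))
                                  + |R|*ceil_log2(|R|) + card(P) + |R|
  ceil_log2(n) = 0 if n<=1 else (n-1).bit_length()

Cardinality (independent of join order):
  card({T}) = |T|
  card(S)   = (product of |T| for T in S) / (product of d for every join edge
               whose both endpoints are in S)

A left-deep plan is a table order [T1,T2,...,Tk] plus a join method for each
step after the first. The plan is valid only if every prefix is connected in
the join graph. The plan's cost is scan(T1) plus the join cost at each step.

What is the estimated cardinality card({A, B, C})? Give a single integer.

Tables in S: A(60), B(60), C(80)
Edges inside S: C-B(d=6), C-A(d=16)
numerator = 60 * 60 * 80 = 288000
denominator = 6 * 16 = 96
card(S) = 288000 / 96 = 3000

3000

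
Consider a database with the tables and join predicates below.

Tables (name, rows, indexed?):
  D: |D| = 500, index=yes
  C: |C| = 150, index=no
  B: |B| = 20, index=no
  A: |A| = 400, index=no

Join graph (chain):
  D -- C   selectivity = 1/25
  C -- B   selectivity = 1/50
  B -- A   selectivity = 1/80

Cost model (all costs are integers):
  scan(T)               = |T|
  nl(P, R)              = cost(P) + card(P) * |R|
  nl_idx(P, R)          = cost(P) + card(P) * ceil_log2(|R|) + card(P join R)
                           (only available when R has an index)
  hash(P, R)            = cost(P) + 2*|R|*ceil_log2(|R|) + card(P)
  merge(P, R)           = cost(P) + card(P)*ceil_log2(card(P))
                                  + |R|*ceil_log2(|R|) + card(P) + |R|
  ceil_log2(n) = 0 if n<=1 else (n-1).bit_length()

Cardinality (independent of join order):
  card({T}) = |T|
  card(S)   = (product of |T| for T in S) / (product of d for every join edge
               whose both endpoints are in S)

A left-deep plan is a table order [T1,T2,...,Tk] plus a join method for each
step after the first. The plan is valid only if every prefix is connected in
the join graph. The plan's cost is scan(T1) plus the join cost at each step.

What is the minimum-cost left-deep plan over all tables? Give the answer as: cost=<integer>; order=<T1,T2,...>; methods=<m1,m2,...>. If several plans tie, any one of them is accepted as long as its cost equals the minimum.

Selinger DP (subsets sized 1..n):
  {D}: scan cost=500, card=500
  {C}: scan cost=150, card=150
  {B}: scan cost=20, card=20
  {A}: scan cost=400, card=400
  {CD}: card=3000; try (C,hash)→3400, (D,nl_idx)→4500, (D,merge)→6500, (C,merge)→6850, (D,hash)→9300, (D,nl)→75150 …(+1); best=3400 via (C,hash)
  {BC}: card=60; try (B,hash)→500, (C,merge)→1490, (B,merge)→1620, (C,hash)→2440, (C,nl)→3020, (B,nl)→3150; best=500 via (B,hash)
  {AB}: card=100; try (B,hash)→1000, (A,merge)→4140, (B,merge)→4520, (A,hash)→7240, (A,nl)→8020, (B,nl)→8400; best=1000 via (B,hash)
  {BCD}: card=1200; try (D,nl_idx)→2240, (D,merge)→5920, (B,hash)→6600, (D,hash)→9560, (D,nl)→30500, (B,merge)→42520 …(+1); best=2240 via (D,nl_idx)
  {ABC}: card=300; try (C,merge)→3150, (C,hash)→3500, (A,merge)→4920, (A,hash)→7760, (C,nl)→16000, (A,nl)→24500; best=3150 via (C,merge)
  {ABCD}: card=6000; try (A,hash)→10640, (D,merge)→11150, (D,nl_idx)→11850, (D,hash)→12450, (A,merge)→20640, (D,nl)→153150 …(+1); best=10640 via (A,hash)

cost=10640; order=C,B,D,A; methods=hash,nl_idx,hash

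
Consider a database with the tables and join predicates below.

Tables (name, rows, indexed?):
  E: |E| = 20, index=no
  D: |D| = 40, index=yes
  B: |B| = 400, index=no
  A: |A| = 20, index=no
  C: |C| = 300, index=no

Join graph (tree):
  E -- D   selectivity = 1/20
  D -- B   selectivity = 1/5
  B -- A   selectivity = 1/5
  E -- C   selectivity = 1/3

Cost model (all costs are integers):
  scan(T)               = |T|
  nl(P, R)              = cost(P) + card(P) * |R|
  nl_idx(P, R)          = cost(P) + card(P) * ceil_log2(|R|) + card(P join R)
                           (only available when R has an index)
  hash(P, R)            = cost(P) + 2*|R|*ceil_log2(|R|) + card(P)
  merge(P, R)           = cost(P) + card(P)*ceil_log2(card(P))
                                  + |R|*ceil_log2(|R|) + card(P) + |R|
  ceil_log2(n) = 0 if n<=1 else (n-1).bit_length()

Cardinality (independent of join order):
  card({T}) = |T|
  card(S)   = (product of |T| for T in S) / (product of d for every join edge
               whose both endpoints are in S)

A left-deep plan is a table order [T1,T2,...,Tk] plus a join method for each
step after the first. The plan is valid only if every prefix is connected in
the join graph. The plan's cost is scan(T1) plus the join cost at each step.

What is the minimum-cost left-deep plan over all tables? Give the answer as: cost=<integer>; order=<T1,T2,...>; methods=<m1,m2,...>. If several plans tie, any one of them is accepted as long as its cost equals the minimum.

cost=26060; order=E,D,B,A,C; methods=nl_idx,merge,hash,hash

Selinger DP (subsets sized 1..n):
  {E}: scan cost=20, card=20
  {D}: scan cost=40, card=40
  {B}: scan cost=400, card=400
  {A}: scan cost=20, card=20
  {C}: scan cost=300, card=300
  {DE}: card=40; try (D,nl_idx)→180, (E,hash)→280, (D,merge)→420, (E,merge)→440, (D,hash)→520, (D,nl)→820 …(+1); best=180 via (D,nl_idx)
  {CE}: card=2000; try (E,hash)→800, (C,merge)→3140, (E,merge)→3420, (C,hash)→5440, (C,nl)→6020, (E,nl)→6300; best=800 via (E,hash)
  {BD}: card=3200; try (D,hash)→1280, (B,merge)→4320, (D,merge)→4680, (D,nl_idx)→6000, (B,hash)→7280, (B,nl)→16040 …(+1); best=1280 via (D,hash)
  {AB}: card=1600; try (A,hash)→1000, (B,merge)→4140, (A,merge)→4520, (B,hash)→7240, (B,nl)→8020, (A,nl)→8400; best=1000 via (A,hash)
  {BDE}: card=3200; try (B,merge)→4460, (E,hash)→4680, (B,hash)→7420, (B,nl)→16180, (E,merge)→43000, (E,nl)→65280; best=4460 via (B,merge)
  {CDE}: card=4000; try (D,hash)→3280, (C,merge)→3460, (C,hash)→5620, (C,nl)→12180, (D,nl_idx)→16800, (D,merge)→25080 …(+1); best=3280 via (D,hash)
  {ABD}: card=12800; try (D,hash)→3080, (A,hash)→4680, (D,merge)→20480, (D,nl_idx)→23400, (A,merge)→43000, (D,nl)→65000 …(+1); best=3080 via (D,hash)
  {ABDE}: card=12800; try (A,hash)→7860, (E,hash)→16080, (A,merge)→46180, (A,nl)→68460, (E,merge)→195200, (E,nl)→259080; best=7860 via (A,hash)
  {BCDE}: card=320000; try (C,hash)→13060, (B,hash)→14480, (C,merge)→49060, (B,merge)→59280, (C,nl)→964460, (B,nl)→1603280; best=13060 via (C,hash)
  {ABCDE}: card=1280000; try (C,hash)→26060, (C,merge)→202860, (A,hash)→333260, (C,nl)→3847860, (A,nl)→6413060, (A,merge)→6413180; best=26060 via (C,hash)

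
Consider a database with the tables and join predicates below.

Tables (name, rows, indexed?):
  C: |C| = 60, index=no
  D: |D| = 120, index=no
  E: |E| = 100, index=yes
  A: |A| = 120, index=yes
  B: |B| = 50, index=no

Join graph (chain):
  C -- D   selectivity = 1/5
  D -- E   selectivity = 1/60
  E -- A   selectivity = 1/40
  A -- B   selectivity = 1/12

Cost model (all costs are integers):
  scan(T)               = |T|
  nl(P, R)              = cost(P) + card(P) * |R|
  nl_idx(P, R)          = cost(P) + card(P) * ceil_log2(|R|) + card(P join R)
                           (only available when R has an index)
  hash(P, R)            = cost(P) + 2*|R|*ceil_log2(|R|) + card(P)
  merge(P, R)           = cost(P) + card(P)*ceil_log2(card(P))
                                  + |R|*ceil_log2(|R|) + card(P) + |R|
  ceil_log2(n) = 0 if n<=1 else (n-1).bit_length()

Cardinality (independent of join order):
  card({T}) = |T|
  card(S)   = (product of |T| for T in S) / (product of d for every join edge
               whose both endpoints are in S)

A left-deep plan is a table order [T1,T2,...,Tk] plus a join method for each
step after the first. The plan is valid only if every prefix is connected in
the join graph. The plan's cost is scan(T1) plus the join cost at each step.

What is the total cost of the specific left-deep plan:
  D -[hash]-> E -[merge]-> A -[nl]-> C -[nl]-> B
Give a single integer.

400400

step 1: scan D: cost=120, card=120
step 2: join E via hash
    card(P join E) = 120*100/(60) = 200
    cost = 120 + 2*100*7 + 120 = 1640
step 3: join A via merge
    card(P join A) = 200*120/(40) = 600
    cost = 1640 + 200*8 + 120*7 + 200 + 120 = 4400
step 4: join C via nl
    card(P join C) = 600*60/(5) = 7200
    cost = 4400 + 600*60 = 40400
step 5: join B via nl
    card(P join B) = 7200*50/(12) = 30000
    cost = 40400 + 7200*50 = 400400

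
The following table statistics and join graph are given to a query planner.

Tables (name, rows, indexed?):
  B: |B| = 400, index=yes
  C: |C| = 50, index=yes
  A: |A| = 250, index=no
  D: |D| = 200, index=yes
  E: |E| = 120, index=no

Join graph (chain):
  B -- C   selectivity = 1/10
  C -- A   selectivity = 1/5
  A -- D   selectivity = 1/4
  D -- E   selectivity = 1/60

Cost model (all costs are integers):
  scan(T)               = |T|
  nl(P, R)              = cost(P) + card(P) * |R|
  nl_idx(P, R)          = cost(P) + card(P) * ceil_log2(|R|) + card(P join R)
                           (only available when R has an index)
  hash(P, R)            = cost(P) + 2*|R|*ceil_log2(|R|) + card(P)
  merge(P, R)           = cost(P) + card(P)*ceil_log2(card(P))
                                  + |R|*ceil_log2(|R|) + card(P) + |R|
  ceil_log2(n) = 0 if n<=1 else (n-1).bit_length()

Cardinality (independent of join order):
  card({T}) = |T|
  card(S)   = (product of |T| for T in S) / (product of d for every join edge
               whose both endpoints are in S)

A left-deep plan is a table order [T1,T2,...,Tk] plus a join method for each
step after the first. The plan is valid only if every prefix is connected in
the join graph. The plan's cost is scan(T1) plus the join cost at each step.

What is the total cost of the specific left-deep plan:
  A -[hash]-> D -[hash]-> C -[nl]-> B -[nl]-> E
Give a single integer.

step 1: scan A: cost=250, card=250
step 2: join D via hash
    card(P join D) = 250*200/(4) = 12500
    cost = 250 + 2*200*8 + 250 = 3700
step 3: join C via hash
    card(P join C) = 12500*50/(5) = 125000
    cost = 3700 + 2*50*6 + 12500 = 16800
step 4: join B via nl
    card(P join B) = 125000*400/(10) = 5000000
    cost = 16800 + 125000*400 = 50016800
step 5: join E via nl
    card(P join E) = 5000000*120/(60) = 10000000
    cost = 50016800 + 5000000*120 = 650016800

650016800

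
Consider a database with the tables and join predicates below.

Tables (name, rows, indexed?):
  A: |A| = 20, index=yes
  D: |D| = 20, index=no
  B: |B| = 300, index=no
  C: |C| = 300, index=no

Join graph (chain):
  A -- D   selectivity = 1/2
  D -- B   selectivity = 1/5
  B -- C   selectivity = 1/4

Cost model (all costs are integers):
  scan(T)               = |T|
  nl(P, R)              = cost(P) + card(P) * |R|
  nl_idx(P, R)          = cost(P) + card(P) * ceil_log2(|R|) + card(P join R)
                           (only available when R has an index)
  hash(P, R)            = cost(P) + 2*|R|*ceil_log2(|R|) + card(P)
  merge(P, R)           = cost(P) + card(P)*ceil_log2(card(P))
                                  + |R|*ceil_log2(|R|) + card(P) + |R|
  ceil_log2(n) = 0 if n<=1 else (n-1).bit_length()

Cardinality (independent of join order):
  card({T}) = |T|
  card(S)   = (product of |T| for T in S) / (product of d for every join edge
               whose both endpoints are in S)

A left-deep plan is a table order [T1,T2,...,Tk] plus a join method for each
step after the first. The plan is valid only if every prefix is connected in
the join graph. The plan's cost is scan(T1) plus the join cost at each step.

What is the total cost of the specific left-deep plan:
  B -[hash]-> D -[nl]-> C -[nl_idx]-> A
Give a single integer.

step 1: scan B: cost=300, card=300
step 2: join D via hash
    card(P join D) = 300*20/(5) = 1200
    cost = 300 + 2*20*5 + 300 = 800
step 3: join C via nl
    card(P join C) = 1200*300/(4) = 90000
    cost = 800 + 1200*300 = 360800
step 4: join A via nl_idx
    card(P join A) = 90000*20/(2) = 900000
    cost = 360800 + 90000*5 + 900000 = 1710800

1710800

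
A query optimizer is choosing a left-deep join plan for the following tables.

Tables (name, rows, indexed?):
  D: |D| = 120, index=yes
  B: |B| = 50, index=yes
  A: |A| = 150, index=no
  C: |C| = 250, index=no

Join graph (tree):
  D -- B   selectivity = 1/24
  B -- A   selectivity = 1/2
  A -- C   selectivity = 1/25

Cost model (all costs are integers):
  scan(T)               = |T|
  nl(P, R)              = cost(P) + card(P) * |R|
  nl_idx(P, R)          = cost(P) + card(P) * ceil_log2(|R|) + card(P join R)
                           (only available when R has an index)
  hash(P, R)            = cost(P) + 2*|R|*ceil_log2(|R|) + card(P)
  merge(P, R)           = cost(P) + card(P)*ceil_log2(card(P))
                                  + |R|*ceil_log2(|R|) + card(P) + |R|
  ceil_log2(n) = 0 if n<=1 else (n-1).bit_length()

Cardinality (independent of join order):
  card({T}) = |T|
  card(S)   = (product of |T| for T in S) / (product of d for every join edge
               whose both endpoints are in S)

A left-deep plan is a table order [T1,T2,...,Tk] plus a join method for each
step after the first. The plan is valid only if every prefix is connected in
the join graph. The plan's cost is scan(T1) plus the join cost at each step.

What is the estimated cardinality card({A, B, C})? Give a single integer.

Tables in S: A(150), B(50), C(250)
Edges inside S: B-A(d=2), A-C(d=25)
numerator = 150 * 50 * 250 = 1875000
denominator = 2 * 25 = 50
card(S) = 1875000 / 50 = 37500

37500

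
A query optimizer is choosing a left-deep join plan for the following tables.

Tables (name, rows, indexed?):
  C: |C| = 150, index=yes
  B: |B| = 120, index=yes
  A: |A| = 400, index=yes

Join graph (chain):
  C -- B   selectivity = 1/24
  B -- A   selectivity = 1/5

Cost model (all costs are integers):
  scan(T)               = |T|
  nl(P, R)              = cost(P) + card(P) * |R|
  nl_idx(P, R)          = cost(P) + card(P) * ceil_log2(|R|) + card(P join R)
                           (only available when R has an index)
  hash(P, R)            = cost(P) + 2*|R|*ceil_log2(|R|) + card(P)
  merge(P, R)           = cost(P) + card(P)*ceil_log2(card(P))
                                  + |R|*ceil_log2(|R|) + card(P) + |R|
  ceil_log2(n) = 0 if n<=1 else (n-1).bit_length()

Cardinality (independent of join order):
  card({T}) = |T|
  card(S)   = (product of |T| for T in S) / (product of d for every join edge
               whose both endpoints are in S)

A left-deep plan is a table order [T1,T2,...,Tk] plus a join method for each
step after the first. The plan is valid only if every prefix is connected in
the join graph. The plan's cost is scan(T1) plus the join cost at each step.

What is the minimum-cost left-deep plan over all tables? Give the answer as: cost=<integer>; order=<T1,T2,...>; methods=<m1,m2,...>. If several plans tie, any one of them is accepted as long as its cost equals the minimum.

Selinger DP (subsets sized 1..n):
  {C}: scan cost=150, card=150
  {B}: scan cost=120, card=120
  {A}: scan cost=400, card=400
  {BC}: card=750; try (C,nl_idx)→1830, (B,nl_idx)→1950, (B,hash)→1980, (C,merge)→2430, (B,merge)→2460, (C,hash)→2640 …(+2); best=1830 via (C,nl_idx)
  {AB}: card=9600; try (B,hash)→2480, (A,merge)→5080, (B,merge)→5360, (A,hash)→7440, (A,nl_idx)→10800, (B,nl_idx)→12800 …(+2); best=2480 via (B,hash)
  {ABC}: card=60000; try (A,hash)→9780, (A,merge)→14080, (C,hash)→14480, (A,nl_idx)→68580, (C,nl_idx)→139280, (C,merge)→147830 …(+2); best=9780 via (A,hash)

cost=9780; order=B,C,A; methods=nl_idx,hash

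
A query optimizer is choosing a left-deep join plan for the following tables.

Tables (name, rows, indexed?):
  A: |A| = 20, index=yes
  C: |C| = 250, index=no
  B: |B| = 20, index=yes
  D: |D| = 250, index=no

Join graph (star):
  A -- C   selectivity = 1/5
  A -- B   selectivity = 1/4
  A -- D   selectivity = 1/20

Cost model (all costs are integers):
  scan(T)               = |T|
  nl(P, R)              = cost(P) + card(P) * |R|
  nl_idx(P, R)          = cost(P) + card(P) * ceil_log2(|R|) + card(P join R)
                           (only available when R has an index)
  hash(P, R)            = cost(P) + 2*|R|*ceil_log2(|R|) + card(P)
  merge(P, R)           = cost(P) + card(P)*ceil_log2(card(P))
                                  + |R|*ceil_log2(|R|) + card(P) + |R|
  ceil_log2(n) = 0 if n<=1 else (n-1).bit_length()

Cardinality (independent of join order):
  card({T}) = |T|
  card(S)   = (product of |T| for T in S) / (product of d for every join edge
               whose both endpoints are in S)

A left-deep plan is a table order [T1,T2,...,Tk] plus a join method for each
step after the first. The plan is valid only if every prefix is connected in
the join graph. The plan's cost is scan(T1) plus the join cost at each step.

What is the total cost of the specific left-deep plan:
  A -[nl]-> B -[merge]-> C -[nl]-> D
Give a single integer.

step 1: scan A: cost=20, card=20
step 2: join B via nl
    card(P join B) = 20*20/(4) = 100
    cost = 20 + 20*20 = 420
step 3: join C via merge
    card(P join C) = 100*250/(5) = 5000
    cost = 420 + 100*7 + 250*8 + 100 + 250 = 3470
step 4: join D via nl
    card(P join D) = 5000*250/(20) = 62500
    cost = 3470 + 5000*250 = 1253470

1253470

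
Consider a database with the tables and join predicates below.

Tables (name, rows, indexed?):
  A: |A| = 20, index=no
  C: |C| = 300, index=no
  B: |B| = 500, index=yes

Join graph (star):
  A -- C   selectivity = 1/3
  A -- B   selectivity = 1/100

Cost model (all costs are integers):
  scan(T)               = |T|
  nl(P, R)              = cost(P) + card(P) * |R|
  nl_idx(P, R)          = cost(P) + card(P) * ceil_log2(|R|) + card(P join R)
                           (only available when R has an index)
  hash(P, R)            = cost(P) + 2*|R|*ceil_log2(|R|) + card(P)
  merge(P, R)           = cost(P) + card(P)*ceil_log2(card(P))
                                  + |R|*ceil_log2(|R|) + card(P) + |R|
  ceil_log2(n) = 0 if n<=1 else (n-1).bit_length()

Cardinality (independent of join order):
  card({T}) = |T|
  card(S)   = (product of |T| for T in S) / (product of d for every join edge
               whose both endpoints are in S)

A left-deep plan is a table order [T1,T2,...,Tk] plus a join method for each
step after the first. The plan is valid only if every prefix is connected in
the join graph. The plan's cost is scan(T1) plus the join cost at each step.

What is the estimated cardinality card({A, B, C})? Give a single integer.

10000

Tables in S: A(20), B(500), C(300)
Edges inside S: A-C(d=3), A-B(d=100)
numerator = 20 * 500 * 300 = 3000000
denominator = 3 * 100 = 300
card(S) = 3000000 / 300 = 10000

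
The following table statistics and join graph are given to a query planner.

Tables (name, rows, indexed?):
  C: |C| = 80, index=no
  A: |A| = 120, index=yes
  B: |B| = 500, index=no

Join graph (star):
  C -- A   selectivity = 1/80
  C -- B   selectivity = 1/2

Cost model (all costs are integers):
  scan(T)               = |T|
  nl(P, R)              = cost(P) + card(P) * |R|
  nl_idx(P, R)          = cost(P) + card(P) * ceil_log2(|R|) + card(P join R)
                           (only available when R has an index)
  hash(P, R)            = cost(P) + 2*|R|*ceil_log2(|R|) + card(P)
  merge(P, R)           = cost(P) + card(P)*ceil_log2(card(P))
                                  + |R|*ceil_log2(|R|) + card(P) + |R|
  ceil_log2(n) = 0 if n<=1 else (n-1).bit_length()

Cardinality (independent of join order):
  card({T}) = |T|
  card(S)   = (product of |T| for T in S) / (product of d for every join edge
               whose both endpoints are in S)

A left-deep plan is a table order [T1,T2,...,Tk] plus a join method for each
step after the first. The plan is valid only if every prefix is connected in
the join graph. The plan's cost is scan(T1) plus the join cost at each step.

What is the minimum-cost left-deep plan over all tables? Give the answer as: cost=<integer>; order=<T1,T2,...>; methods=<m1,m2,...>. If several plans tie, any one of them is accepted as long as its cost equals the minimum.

Selinger DP (subsets sized 1..n):
  {C}: scan cost=80, card=80
  {A}: scan cost=120, card=120
  {B}: scan cost=500, card=500
  {AC}: card=120; try (A,nl_idx)→760, (C,hash)→1360, (A,merge)→1680, (C,merge)→1720, (A,hash)→1840, (A,nl)→9680 …(+1); best=760 via (A,nl_idx)
  {BC}: card=20000; try (C,hash)→2120, (B,merge)→5720, (C,merge)→6140, (B,hash)→9160, (B,nl)→40080, (C,nl)→40500; best=2120 via (C,hash)
  {ABC}: card=30000; try (B,merge)→6720, (B,hash)→9880, (A,hash)→23800, (B,nl)→60760, (A,nl_idx)→172120, (A,merge)→323080 …(+1); best=6720 via (B,merge)

cost=6720; order=C,A,B; methods=nl_idx,merge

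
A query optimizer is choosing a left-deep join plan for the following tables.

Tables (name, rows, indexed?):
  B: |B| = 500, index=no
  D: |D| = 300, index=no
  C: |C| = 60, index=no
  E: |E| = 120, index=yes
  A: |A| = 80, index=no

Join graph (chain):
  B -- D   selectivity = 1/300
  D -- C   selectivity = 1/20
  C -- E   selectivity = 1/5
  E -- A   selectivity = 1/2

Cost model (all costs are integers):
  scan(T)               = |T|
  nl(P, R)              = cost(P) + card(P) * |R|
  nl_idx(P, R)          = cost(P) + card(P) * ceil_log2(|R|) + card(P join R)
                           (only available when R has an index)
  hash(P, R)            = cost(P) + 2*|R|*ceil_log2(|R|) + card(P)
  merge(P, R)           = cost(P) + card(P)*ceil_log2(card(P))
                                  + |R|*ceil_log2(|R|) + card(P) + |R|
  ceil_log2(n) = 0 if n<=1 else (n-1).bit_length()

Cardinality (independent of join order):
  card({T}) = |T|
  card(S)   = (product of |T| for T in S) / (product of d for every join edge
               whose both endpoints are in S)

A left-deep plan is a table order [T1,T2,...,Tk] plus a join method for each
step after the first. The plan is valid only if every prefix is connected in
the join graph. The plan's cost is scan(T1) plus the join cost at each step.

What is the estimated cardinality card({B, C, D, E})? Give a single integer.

Tables in S: B(500), C(60), D(300), E(120)
Edges inside S: B-D(d=300), D-C(d=20), C-E(d=5)
numerator = 500 * 60 * 300 * 120 = 1080000000
denominator = 300 * 20 * 5 = 30000
card(S) = 1080000000 / 30000 = 36000

36000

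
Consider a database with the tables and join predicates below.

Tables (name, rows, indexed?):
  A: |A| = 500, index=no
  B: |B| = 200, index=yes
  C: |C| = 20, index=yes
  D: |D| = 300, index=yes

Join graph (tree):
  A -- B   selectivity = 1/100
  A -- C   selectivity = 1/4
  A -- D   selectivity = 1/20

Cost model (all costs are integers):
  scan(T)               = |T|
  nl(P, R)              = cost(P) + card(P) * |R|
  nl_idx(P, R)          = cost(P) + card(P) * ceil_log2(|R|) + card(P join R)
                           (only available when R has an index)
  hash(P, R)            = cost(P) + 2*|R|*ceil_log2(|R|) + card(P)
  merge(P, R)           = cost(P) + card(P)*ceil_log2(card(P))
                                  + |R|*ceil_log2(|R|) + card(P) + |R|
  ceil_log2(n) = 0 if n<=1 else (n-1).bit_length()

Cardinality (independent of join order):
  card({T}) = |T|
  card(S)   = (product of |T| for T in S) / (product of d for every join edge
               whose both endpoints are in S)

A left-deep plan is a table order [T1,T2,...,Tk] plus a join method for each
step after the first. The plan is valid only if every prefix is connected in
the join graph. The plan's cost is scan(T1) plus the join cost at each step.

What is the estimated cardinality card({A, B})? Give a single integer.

1000

Tables in S: A(500), B(200)
Edges inside S: A-B(d=100)
numerator = 500 * 200 = 100000
denominator = 100 = 100
card(S) = 100000 / 100 = 1000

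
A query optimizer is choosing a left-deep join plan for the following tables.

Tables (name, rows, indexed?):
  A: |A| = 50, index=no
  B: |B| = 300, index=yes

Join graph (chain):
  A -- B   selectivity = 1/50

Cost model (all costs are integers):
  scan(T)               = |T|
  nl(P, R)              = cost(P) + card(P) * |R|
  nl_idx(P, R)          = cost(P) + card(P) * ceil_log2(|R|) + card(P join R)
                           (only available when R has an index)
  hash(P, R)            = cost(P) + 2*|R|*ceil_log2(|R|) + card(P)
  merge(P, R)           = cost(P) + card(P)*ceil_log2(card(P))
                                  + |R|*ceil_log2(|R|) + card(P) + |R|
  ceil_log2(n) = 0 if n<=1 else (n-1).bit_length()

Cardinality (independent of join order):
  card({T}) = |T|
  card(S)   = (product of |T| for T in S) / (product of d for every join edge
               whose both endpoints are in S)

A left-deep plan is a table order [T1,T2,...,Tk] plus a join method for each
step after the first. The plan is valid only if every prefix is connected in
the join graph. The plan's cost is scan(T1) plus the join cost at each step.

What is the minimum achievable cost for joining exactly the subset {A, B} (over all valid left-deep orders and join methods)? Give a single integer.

Selinger DP over subsets of {A,B}:
  {A}: scan cost=50, card=50
  {B}: scan cost=300, card=300
  {AB}: card=300; try (B,nl_idx)→800, (A,hash)→1200, (B,merge)→3400, (A,merge)→3650, (B,hash)→5500, (B,nl)→15050 …(+1); best=800 via (B,nl_idx)

800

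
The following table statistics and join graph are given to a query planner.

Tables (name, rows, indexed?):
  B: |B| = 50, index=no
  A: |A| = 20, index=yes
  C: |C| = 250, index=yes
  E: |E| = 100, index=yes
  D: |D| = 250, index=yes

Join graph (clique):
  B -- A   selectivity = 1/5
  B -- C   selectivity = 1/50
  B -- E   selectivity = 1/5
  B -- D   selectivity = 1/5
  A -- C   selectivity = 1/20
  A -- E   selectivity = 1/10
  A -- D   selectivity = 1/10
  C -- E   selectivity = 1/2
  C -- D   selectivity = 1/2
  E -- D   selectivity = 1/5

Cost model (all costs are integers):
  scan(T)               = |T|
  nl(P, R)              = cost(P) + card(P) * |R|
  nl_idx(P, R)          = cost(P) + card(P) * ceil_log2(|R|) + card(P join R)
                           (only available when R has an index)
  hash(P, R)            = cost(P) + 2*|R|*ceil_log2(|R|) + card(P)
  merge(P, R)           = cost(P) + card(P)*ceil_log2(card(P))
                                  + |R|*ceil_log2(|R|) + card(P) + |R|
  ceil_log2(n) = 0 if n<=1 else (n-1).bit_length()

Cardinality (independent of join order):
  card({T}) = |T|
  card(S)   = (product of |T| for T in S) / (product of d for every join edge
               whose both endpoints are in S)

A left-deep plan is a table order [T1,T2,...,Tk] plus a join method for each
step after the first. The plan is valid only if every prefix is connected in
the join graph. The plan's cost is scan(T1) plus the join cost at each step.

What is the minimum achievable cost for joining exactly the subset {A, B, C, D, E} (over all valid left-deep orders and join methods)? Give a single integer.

1975

Selinger DP over subsets of {A,B,C,D,E}:
  {B}: scan cost=50, card=50
  {A}: scan cost=20, card=20
  {C}: scan cost=250, card=250
  {E}: scan cost=100, card=100
  {D}: scan cost=250, card=250
  {AB}: card=200; try (A,hash)→300, (B,merge)→490, (A,nl_idx)→500, (A,merge)→520, (B,hash)→640, (B,nl)→1020 …(+1); best=300 via (A,hash)
  {BC}: card=250; try (C,nl_idx)→700, (B,hash)→1100, (C,merge)→2650, (B,merge)→2850, (C,hash)→4100, (C,nl)→12550 …(+1); best=700 via (C,nl_idx)
  {BE}: card=1000; try (B,hash)→800, (E,merge)→1200, (B,merge)→1250, (E,nl_idx)→1400, (E,hash)→1500, (E,nl)→5050 …(+1); best=800 via (B,hash)
  {BD}: card=2500; try (B,hash)→1100, (D,merge)→2650, (B,merge)→2850, (D,nl_idx)→2950, (D,hash)→4100, (D,nl)→12550 …(+1); best=1100 via (B,hash)
  {AC}: card=250; try (C,nl_idx)→430, (A,hash)→700, (A,nl_idx)→1750, (C,merge)→2390, (A,merge)→2620, (C,hash)→4040 …(+2); best=430 via (C,nl_idx)
  {AE}: card=200; try (E,nl_idx)→360, (A,hash)→400, (A,nl_idx)→800, (E,merge)→940, (A,merge)→1020, (E,hash)→1440 …(+2); best=360 via (E,nl_idx)
  {AD}: card=500; try (D,nl_idx)→680, (A,hash)→700, (A,nl_idx)→2000, (D,merge)→2390, (A,merge)→2620, (D,hash)→4040 …(+2); best=680 via (D,nl_idx)
  {CE}: card=12500; try (E,hash)→1900, (C,merge)→3150, (E,merge)→3300, (C,hash)→4200, (C,nl_idx)→13400, (E,nl_idx)→14500 …(+2); best=1900 via (E,hash)
  {CD}: card=31250; try (D,hash)→4500, (C,hash)→4500, (D,merge)→4750, (C,merge)→4750, (D,nl_idx)→33500, (C,nl_idx)→33500 …(+2); best=4500 via (D,hash)
  {DE}: card=5000; try (E,hash)→1900, (D,merge)→3150, (E,merge)→3300, (D,hash)→4200, (D,nl_idx)→5900, (E,nl_idx)→7000 …(+2); best=1900 via (E,hash)
  {ABC}: card=50; try (A,hash)→1150, (B,hash)→1280, (C,nl_idx)→1950, (A,nl_idx)→2000, (B,merge)→3030, (A,merge)→3070 …(+5); best=1150 via (A,hash)
  {ABE}: card=400; try (B,hash)→1160, (E,hash)→1900, (A,hash)→2000, (E,nl_idx)→2100, (B,merge)→2510, (E,merge)→2900 …(+5); best=1160 via (B,hash)
  {ABD}: card=1000; try (B,hash)→1780, (D,nl_idx)→2900, (A,hash)→3800, (D,merge)→4350, (D,hash)→4500, (B,merge)→6030 …(+5); best=1780 via (B,hash)
  {BCE}: card=2500; try (E,hash)→2350, (E,merge)→3750, (E,nl_idx)→4950, (C,hash)→5800, (C,nl_idx)→11300, (C,merge)→14050 …(+5); best=2350 via (E,hash)
  {BCD}: card=6250; try (D,hash)→4950, (D,merge)→5200, (C,hash)→7600, (D,nl_idx)→8950, (C,nl_idx)→27350, (C,merge)→35850 …(+5); best=4950 via (D,hash)
  {BDE}: card=10000; try (E,hash)→5000, (D,hash)→5800, (B,hash)→7500, (D,merge)→14050, (D,nl_idx)→18800, (E,nl_idx)→28600 …(+5); best=5000 via (E,hash)
  {ACE}: card=1250; try (E,hash)→2080, (C,nl_idx)→3210, (E,nl_idx)→3430, (E,merge)→3480, (C,merge)→4410, (C,hash)→4560 …(+6); best=2080 via (E,hash)
  {ACD}: card=3125; try (D,hash)→4680, (D,merge)→4930, (C,hash)→5180, (D,nl_idx)→5555, (C,nl_idx)→7805, (C,merge)→7930 …(+6); best=4680 via (D,hash)
  {ADE}: card=1000; try (E,hash)→2580, (D,nl_idx)→2960, (D,merge)→4410, (D,hash)→4560, (E,nl_idx)→5180, (E,merge)→6480 …(+6); best=2580 via (E,hash)
  {CDE}: card=312500; try (C,hash)→10900, (D,hash)→18400, (E,hash)→37150, (C,merge)→74150, (D,merge)→191650, (C,nl_idx)→354400 …(+6); best=10900 via (C,hash)
  {ABCE}: card=50; try (E,nl_idx)→1550, (E,merge)→2300, (E,hash)→2600, (B,hash)→3930, (C,nl_idx)→4410, (A,hash)→5050 …(+9); best=1550 via (E,nl_idx)
  {ABCD}: card=125; try (D,nl_idx)→1675, (D,merge)→3750, (D,hash)→5200, (C,hash)→6780, (B,hash)→8405, (C,nl_idx)→9905 …(+9); best=1675 via (D,nl_idx)
  {ABDE}: card=400; try (E,hash)→4180, (B,hash)→4180, (D,nl_idx)→4760, (D,hash)→5560, (D,merge)→7410, (E,nl_idx)→9180 …(+9); best=4180 via (E,hash)
  {BCDE}: card=12500; try (D,hash)→8850, (E,hash)→12600, (C,hash)→19000, (D,nl_idx)→34850, (D,merge)→37100, (E,nl_idx)→61200 …(+9); best=8850 via (D,hash)
  {ACDE}: card=3125; try (D,hash)→7330, (C,hash)→7580, (E,hash)→9205, (C,nl_idx)→13705, (D,nl_idx)→15205, (C,merge)→15830 …(+10); best=7330 via (D,hash)
  {ABCDE}: card=25; try (D,nl_idx)→1975, (E,nl_idx)→2575, (E,hash)→3200, (E,merge)→3475, (D,merge)→4150, (D,hash)→5600 …(+13); best=1975 via (D,nl_idx)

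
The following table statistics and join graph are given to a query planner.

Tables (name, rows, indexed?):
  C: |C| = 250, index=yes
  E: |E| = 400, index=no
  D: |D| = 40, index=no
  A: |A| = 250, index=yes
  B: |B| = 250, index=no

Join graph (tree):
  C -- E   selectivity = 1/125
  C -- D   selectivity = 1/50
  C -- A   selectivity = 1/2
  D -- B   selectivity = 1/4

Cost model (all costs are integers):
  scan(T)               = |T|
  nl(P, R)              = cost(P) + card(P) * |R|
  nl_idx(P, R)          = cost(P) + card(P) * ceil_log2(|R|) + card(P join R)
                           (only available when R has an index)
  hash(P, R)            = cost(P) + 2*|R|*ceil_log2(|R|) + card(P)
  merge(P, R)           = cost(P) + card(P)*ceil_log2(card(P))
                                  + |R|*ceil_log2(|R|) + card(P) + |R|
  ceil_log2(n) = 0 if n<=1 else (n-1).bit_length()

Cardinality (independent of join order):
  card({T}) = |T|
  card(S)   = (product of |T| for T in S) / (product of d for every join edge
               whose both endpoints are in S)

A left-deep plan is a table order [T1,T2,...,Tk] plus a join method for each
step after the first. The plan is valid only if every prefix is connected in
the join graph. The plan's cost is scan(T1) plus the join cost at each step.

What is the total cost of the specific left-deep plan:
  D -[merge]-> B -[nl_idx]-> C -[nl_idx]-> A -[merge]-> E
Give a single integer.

step 1: scan D: cost=40, card=40
step 2: join B via merge
    card(P join B) = 40*250/(4) = 2500
    cost = 40 + 40*6 + 250*8 + 40 + 250 = 2570
step 3: join C via nl_idx
    card(P join C) = 2500*250/(50) = 12500
    cost = 2570 + 2500*8 + 12500 = 35070
step 4: join A via nl_idx
    card(P join A) = 12500*250/(2) = 1562500
    cost = 35070 + 12500*8 + 1562500 = 1697570
step 5: join E via merge
    card(P join E) = 1562500*400/(125) = 5000000
    cost = 1697570 + 1562500*21 + 400*9 + 1562500 + 400 = 36076570

36076570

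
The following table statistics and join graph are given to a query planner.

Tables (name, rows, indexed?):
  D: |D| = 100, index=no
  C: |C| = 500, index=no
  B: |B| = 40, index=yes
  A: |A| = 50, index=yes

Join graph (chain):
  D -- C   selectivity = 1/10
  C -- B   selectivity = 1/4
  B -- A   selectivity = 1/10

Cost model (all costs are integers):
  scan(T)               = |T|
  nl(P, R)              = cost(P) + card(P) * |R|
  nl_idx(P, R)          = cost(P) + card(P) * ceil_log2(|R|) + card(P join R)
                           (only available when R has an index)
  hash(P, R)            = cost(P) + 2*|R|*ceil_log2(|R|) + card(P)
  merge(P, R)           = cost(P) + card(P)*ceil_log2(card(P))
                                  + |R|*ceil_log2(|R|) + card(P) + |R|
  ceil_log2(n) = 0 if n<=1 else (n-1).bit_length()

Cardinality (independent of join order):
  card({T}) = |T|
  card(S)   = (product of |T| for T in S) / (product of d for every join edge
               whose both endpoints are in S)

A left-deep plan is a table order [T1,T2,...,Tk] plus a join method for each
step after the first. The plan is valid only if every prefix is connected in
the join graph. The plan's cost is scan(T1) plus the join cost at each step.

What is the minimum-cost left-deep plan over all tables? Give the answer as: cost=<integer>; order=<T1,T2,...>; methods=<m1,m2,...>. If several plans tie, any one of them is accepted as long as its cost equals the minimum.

cost=33480; order=C,B,A,D; methods=hash,hash,hash

Selinger DP (subsets sized 1..n):
  {D}: scan cost=100, card=100
  {C}: scan cost=500, card=500
  {B}: scan cost=40, card=40
  {A}: scan cost=50, card=50
  {CD}: card=5000; try (D,hash)→2400, (C,merge)→5900, (D,merge)→6300, (C,hash)→9200, (C,nl)→50100, (D,nl)→50500; best=2400 via (D,hash)
  {BC}: card=5000; try (B,hash)→1480, (C,merge)→5320, (B,merge)→5780, (B,nl_idx)→8500, (C,hash)→9080, (C,nl)→20040 …(+1); best=1480 via (B,hash)
  {AB}: card=200; try (A,nl_idx)→480, (B,nl_idx)→550, (B,hash)→580, (A,merge)→670, (B,merge)→680, (A,hash)→680 …(+2); best=480 via (A,nl_idx)
  {BCD}: card=50000; try (D,hash)→7880, (B,hash)→7880, (D,merge)→72280, (B,merge)→72680, (B,nl_idx)→82400, (B,nl)→202400 …(+1); best=7880 via (D,hash)
  {ABC}: card=25000; try (A,hash)→7080, (C,merge)→7280, (C,hash)→9680, (A,nl_idx)→56480, (A,merge)→71830, (C,nl)→100480 …(+1); best=7080 via (A,hash)
  {ABCD}: card=250000; try (D,hash)→33480, (A,hash)→58480, (D,merge)→407880, (A,nl_idx)→557880, (A,merge)→858230, (D,nl)→2507080 …(+1); best=33480 via (D,hash)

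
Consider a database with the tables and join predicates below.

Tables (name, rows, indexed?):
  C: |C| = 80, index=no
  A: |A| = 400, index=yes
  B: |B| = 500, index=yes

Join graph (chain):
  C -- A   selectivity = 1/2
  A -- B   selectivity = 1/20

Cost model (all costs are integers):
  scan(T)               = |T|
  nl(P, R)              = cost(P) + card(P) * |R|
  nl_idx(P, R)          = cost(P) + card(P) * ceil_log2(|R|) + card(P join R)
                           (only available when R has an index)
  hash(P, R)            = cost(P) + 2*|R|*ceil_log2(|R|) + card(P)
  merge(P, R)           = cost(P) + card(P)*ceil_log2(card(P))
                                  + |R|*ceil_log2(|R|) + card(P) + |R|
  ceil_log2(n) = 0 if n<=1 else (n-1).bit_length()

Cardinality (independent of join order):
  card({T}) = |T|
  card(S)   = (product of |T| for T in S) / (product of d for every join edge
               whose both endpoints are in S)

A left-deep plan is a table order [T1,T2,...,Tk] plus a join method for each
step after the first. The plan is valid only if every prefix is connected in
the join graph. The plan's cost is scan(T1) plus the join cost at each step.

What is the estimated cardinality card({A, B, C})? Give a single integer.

Tables in S: A(400), B(500), C(80)
Edges inside S: C-A(d=2), A-B(d=20)
numerator = 400 * 500 * 80 = 16000000
denominator = 2 * 20 = 40
card(S) = 16000000 / 40 = 400000

400000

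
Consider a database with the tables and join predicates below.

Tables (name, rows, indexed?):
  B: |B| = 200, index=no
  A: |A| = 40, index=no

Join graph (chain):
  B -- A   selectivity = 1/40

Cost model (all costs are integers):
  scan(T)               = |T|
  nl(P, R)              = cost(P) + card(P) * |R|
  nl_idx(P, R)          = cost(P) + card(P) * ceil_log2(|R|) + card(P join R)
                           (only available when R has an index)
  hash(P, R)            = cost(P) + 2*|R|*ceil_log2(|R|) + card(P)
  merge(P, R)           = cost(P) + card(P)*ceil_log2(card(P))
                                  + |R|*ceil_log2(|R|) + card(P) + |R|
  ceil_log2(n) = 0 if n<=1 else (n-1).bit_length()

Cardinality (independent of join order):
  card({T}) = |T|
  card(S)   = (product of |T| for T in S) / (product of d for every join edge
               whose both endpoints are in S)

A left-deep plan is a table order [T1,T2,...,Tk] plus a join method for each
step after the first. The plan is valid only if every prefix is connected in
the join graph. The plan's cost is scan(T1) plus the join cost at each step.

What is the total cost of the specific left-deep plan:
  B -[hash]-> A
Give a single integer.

880

step 1: scan B: cost=200, card=200
step 2: join A via hash
    card(P join A) = 200*40/(40) = 200
    cost = 200 + 2*40*6 + 200 = 880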